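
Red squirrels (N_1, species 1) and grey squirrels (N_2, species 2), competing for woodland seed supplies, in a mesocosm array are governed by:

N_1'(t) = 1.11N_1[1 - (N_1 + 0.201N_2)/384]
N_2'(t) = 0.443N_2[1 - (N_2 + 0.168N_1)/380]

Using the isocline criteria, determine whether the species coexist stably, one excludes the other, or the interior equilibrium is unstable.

stable coexistence

Compare the nullcline intercepts: K1/α12 = 384/0.201 = 1910 > K2 = 380; K2/α21 = 380/0.168 = 2260 > K1 = 384.
Since both inequalities hold, each species can invade when rare, so the interior equilibrium is stable.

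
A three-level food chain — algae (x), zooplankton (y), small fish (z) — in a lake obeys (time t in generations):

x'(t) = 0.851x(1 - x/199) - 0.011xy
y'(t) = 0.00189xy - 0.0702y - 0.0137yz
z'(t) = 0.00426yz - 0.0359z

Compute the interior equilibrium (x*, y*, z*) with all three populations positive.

From dz/dt = 0: 0.00426y* = 0.0359, so y* = 8.43.
From dx/dt = 0: 0.851(1 - x*/199) = 0.011·8.43, giving x* = 199·(1 - 0.109) = 177.
From dy/dt = 0: 0.00189·177 - 0.0702 = 0.0137z*, so z* = 0.265/0.0137 = 19.3.

x* ≈ 177, y* ≈ 8.43, z* ≈ 19.3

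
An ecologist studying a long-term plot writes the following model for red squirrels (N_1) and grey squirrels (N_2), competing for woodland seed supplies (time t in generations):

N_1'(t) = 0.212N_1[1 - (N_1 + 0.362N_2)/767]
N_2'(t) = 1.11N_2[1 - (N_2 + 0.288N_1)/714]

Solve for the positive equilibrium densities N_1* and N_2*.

N_1* ≈ 568, N_2* ≈ 550

Setting both brackets to zero gives the nullclines N_1 + 0.362N_2 = 767 and 0.288N_1 + N_2 = 714.
Substituting N_2 = 714 - 0.288N_1 into the first: N_1(1 - 0.362·0.288) = 767 - 0.362·714.
So N_1* = 509/0.896 = 568, and then N_2* = 714 - 0.288·568 = 550.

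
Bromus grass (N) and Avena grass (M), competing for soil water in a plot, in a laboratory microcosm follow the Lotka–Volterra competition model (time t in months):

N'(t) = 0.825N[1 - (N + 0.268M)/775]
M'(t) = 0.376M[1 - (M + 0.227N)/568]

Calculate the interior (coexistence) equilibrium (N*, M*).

Setting both brackets to zero gives the nullclines N + 0.268M = 775 and 0.227N + M = 568.
Substituting M = 568 - 0.227N into the first: N(1 - 0.268·0.227) = 775 - 0.268·568.
So N* = 623/0.939 = 663, and then M* = 568 - 0.227·663 = 417.

N* ≈ 663, M* ≈ 417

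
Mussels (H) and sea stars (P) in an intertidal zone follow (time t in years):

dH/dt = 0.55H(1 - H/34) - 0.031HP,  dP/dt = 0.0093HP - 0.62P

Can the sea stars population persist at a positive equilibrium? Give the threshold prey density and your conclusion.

Threshold H = 66.7; K < 66.7, so no, the predator goes extinct.

The predator equation gives dP/dt > 0 only when H > 0.62/0.0093 = 66.7.
Without the predator, H → K = 34. Since 34 < 66.7, the predator cannot invade.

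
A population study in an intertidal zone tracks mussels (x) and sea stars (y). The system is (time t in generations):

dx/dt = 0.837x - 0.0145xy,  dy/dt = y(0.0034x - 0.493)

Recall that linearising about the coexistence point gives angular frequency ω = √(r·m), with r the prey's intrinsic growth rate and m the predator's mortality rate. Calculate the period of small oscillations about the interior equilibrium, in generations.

Here r = 0.837 and m = 0.493, so r·m = 0.413.
ω = √0.413 = 0.642 per generation, hence T = 2π/ω ≈ 9.78 generations.

T ≈ 9.78 generations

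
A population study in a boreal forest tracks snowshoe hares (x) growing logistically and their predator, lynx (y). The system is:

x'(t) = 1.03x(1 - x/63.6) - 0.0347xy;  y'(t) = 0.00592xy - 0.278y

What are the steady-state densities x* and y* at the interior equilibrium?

x* ≈ 47, y* ≈ 7.77

From dy/dt = 0 with y > 0: 0.00592x* = 0.278, so x* = 47.
Substitute into dx/dt = 0: 1.03(1 - 47/63.6) = 0.0347y*.
The bracket is 0.262, giving y* = 0.269/0.0347 = 7.77.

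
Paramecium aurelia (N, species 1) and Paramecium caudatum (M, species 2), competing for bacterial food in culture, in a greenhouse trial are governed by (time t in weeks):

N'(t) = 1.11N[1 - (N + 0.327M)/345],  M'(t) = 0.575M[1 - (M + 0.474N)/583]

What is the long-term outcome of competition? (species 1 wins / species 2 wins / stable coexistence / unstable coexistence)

Compare the nullcline intercepts: K1/α12 = 345/0.327 = 1060 > K2 = 583; K2/α21 = 583/0.474 = 1230 > K1 = 345.
Since both inequalities hold, each species can invade when rare, so the interior equilibrium is stable.

stable coexistence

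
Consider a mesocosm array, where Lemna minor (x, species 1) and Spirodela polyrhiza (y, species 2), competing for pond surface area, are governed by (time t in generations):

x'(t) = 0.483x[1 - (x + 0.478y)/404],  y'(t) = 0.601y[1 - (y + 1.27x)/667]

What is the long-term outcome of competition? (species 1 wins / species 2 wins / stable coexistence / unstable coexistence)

stable coexistence

Compare the nullcline intercepts: K1/α12 = 404/0.478 = 845 > K2 = 667; K2/α21 = 667/1.27 = 525 > K1 = 404.
Since both inequalities hold, each species can invade when rare, so the interior equilibrium is stable.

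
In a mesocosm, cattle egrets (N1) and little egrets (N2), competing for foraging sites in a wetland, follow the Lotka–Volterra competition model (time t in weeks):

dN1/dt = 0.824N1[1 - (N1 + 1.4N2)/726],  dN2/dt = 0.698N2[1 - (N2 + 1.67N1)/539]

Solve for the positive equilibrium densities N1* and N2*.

N1* ≈ 21.4, N2* ≈ 503

Setting both brackets to zero gives the nullclines N1 + 1.4N2 = 726 and 1.67N1 + N2 = 539.
Substituting N2 = 539 - 1.67N1 into the first: N1(1 - 1.4·1.67) = 726 - 1.4·539.
So N1* = -28.6/-1.34 = 21.4, and then N2* = 539 - 1.67·21.4 = 503.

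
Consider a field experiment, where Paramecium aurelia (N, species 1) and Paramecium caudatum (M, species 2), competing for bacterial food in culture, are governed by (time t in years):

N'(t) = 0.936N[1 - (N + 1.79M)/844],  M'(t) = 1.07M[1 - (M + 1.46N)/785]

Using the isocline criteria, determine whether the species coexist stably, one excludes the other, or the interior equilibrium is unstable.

Compare the nullcline intercepts: K1/α12 = 844/1.79 = 472 < K2 = 785; K2/α21 = 785/1.46 = 538 < K1 = 844.
Since both are reversed, neither can invade when rare; the interior point is a saddle.

unstable coexistence (outcome depends on initial conditions)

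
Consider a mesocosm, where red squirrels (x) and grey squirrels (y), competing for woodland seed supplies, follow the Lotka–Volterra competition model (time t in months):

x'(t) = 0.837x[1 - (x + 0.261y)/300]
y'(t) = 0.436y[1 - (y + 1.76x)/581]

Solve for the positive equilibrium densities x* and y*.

x* ≈ 274, y* ≈ 98

Setting both brackets to zero gives the nullclines x + 0.261y = 300 and 1.76x + y = 581.
Substituting y = 581 - 1.76x into the first: x(1 - 0.261·1.76) = 300 - 0.261·581.
So x* = 148/0.541 = 274, and then y* = 581 - 1.76·274 = 98.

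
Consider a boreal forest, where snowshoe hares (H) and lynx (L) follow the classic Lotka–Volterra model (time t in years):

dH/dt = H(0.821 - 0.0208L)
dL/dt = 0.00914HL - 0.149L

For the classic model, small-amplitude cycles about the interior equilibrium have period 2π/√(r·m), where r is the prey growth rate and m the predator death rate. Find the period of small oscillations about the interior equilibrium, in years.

Here r = 0.821 and m = 0.149, so r·m = 0.122.
ω = √0.122 = 0.35 per year, hence T = 2π/ω ≈ 18 years.

T ≈ 18 years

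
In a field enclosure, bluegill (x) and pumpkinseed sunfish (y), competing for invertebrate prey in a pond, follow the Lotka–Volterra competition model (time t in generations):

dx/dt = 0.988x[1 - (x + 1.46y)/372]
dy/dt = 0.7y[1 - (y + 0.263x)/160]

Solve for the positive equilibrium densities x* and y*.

x* ≈ 225, y* ≈ 101

Setting both brackets to zero gives the nullclines x + 1.46y = 372 and 0.263x + y = 160.
Substituting y = 160 - 0.263x into the first: x(1 - 1.46·0.263) = 372 - 1.46·160.
So x* = 138/0.616 = 225, and then y* = 160 - 0.263·225 = 101.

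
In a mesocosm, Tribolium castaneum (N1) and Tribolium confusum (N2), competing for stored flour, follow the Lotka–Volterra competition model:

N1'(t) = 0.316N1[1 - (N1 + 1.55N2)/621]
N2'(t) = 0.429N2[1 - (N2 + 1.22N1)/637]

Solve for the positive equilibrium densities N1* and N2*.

N1* ≈ 411, N2* ≈ 135

Setting both brackets to zero gives the nullclines N1 + 1.55N2 = 621 and 1.22N1 + N2 = 637.
Substituting N2 = 637 - 1.22N1 into the first: N1(1 - 1.55·1.22) = 621 - 1.55·637.
So N1* = -366/-0.891 = 411, and then N2* = 637 - 1.22·411 = 135.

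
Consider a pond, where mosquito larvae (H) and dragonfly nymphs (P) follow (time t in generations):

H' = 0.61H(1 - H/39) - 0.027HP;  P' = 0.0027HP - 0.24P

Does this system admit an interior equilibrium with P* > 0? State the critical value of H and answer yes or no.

Threshold H = 88.9; K < 88.9, so no, the predator goes extinct.

The predator equation gives dP/dt > 0 only when H > 0.24/0.0027 = 88.9.
Without the predator, H → K = 39. Since 39 < 88.9, the predator cannot invade.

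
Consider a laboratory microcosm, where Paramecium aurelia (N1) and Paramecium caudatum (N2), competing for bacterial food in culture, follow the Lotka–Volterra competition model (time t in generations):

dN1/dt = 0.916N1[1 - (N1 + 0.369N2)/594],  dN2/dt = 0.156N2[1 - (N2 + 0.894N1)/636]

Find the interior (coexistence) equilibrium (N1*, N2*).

Setting both brackets to zero gives the nullclines N1 + 0.369N2 = 594 and 0.894N1 + N2 = 636.
Substituting N2 = 636 - 0.894N1 into the first: N1(1 - 0.369·0.894) = 594 - 0.369·636.
So N1* = 359/0.67 = 536, and then N2* = 636 - 0.894·536 = 157.

N1* ≈ 536, N2* ≈ 157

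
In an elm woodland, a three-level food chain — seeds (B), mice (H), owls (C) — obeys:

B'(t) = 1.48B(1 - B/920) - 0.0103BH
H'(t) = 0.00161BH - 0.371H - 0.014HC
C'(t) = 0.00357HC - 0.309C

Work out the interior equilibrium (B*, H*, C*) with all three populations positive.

From dC/dt = 0: 0.00357H* = 0.309, so H* = 86.6.
From dB/dt = 0: 1.48(1 - B*/920) = 0.0103·86.6, giving B* = 920·(1 - 0.602) = 366.
From dH/dt = 0: 0.00161·366 - 0.371 = 0.014C*, so C* = 0.218/0.014 = 15.6.

B* ≈ 366, H* ≈ 86.6, C* ≈ 15.6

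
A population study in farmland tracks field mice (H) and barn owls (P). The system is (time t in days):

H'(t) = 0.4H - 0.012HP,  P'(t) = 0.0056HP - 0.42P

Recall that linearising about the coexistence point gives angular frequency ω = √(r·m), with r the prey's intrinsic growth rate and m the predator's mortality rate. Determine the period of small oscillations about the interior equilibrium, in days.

Here r = 0.4 and m = 0.42, so r·m = 0.168.
ω = √0.168 = 0.41 per day, hence T = 2π/ω ≈ 15.3 days.

T ≈ 15.3 days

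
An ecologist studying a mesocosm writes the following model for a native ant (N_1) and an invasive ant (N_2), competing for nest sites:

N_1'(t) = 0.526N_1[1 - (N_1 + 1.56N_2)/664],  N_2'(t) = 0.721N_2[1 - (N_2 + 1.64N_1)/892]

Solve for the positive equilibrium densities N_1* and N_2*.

N_1* ≈ 467, N_2* ≈ 126

Setting both brackets to zero gives the nullclines N_1 + 1.56N_2 = 664 and 1.64N_1 + N_2 = 892.
Substituting N_2 = 892 - 1.64N_1 into the first: N_1(1 - 1.56·1.64) = 664 - 1.56·892.
So N_1* = -728/-1.56 = 467, and then N_2* = 892 - 1.64·467 = 126.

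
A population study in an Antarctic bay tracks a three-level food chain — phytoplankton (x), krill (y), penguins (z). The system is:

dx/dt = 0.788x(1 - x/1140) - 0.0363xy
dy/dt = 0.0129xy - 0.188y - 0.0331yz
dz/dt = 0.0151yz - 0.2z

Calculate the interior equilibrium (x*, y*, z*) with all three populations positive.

From dz/dt = 0: 0.0151y* = 0.2, so y* = 13.2.
From dx/dt = 0: 0.788(1 - x*/1140) = 0.0363·13.2, giving x* = 1140·(1 - 0.61) = 444.
From dy/dt = 0: 0.0129·444 - 0.188 = 0.0331z*, so z* = 5.55/0.0331 = 168.

x* ≈ 444, y* ≈ 13.2, z* ≈ 168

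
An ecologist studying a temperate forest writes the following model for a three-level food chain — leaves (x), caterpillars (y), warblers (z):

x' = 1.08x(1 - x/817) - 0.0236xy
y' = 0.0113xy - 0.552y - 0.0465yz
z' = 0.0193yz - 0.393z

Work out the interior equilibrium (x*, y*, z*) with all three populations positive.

x* ≈ 453, y* ≈ 20.4, z* ≈ 98.3

From dz/dt = 0: 0.0193y* = 0.393, so y* = 20.4.
From dx/dt = 0: 1.08(1 - x*/817) = 0.0236·20.4, giving x* = 817·(1 - 0.445) = 453.
From dy/dt = 0: 0.0113·453 - 0.552 = 0.0465z*, so z* = 4.57/0.0465 = 98.3.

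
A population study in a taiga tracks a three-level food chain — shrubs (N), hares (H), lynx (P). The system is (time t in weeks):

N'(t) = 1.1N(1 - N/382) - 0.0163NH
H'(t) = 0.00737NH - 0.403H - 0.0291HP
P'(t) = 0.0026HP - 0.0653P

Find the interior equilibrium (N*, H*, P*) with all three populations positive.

From dP/dt = 0: 0.0026H* = 0.0653, so H* = 25.1.
From dN/dt = 0: 1.1(1 - N*/382) = 0.0163·25.1, giving N* = 382·(1 - 0.372) = 240.
From dH/dt = 0: 0.00737·240 - 0.403 = 0.0291P*, so P* = 1.36/0.0291 = 46.9.

N* ≈ 240, H* ≈ 25.1, P* ≈ 46.9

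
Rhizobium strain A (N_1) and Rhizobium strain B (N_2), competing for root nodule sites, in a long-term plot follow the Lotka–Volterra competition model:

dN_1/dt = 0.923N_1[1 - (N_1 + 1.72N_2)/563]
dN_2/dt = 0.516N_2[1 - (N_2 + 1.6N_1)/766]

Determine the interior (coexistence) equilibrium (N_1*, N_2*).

Setting both brackets to zero gives the nullclines N_1 + 1.72N_2 = 563 and 1.6N_1 + N_2 = 766.
Substituting N_2 = 766 - 1.6N_1 into the first: N_1(1 - 1.72·1.6) = 563 - 1.72·766.
So N_1* = -755/-1.75 = 431, and then N_2* = 766 - 1.6·431 = 76.9.

N_1* ≈ 431, N_2* ≈ 76.9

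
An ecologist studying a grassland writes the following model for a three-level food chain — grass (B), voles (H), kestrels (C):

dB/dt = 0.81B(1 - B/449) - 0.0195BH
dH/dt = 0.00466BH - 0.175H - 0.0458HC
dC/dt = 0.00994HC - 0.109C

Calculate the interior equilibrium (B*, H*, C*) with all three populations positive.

From dC/dt = 0: 0.00994H* = 0.109, so H* = 11.
From dB/dt = 0: 0.81(1 - B*/449) = 0.0195·11, giving B* = 449·(1 - 0.264) = 330.
From dH/dt = 0: 0.00466·330 - 0.175 = 0.0458C*, so C* = 1.36/0.0458 = 29.8.

B* ≈ 330, H* ≈ 11, C* ≈ 29.8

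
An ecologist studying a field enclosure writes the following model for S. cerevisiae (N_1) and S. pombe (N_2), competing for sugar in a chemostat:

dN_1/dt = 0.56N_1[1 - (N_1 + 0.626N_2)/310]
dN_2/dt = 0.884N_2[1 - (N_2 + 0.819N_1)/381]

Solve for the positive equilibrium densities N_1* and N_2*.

Setting both brackets to zero gives the nullclines N_1 + 0.626N_2 = 310 and 0.819N_1 + N_2 = 381.
Substituting N_2 = 381 - 0.819N_1 into the first: N_1(1 - 0.626·0.819) = 310 - 0.626·381.
So N_1* = 71.5/0.487 = 147, and then N_2* = 381 - 0.819·147 = 261.

N_1* ≈ 147, N_2* ≈ 261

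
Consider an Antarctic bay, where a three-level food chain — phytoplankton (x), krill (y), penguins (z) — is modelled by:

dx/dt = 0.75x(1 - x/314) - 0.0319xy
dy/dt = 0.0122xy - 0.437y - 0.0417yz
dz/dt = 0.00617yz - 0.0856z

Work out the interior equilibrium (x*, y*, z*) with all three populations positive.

From dz/dt = 0: 0.00617y* = 0.0856, so y* = 13.9.
From dx/dt = 0: 0.75(1 - x*/314) = 0.0319·13.9, giving x* = 314·(1 - 0.59) = 129.
From dy/dt = 0: 0.0122·129 - 0.437 = 0.0417z*, so z* = 1.13/0.0417 = 27.2.

x* ≈ 129, y* ≈ 13.9, z* ≈ 27.2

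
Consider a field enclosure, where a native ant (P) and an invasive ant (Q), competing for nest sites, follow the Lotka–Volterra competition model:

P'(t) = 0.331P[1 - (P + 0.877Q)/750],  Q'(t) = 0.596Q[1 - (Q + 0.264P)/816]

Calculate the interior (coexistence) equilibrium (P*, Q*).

P* ≈ 44.7, Q* ≈ 804

Setting both brackets to zero gives the nullclines P + 0.877Q = 750 and 0.264P + Q = 816.
Substituting Q = 816 - 0.264P into the first: P(1 - 0.877·0.264) = 750 - 0.877·816.
So P* = 34.4/0.768 = 44.7, and then Q* = 816 - 0.264·44.7 = 804.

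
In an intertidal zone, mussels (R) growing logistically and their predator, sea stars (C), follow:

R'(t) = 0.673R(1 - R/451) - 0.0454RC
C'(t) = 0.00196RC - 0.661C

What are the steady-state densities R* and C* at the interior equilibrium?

From dC/dt = 0 with C > 0: 0.00196R* = 0.661, so R* = 337.
Substitute into dR/dt = 0: 0.673(1 - 337/451) = 0.0454C*.
The bracket is 0.252, giving C* = 0.17/0.0454 = 3.74.

R* ≈ 337, C* ≈ 3.74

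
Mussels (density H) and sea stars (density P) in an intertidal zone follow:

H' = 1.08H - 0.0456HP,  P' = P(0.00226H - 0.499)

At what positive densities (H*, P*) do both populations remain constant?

H* ≈ 221, P* ≈ 23.7

Set dP/dt = 0 with P > 0: 0.00226H - 0.499 = 0, so H* = 0.499/0.00226 = 221.
Set dH/dt = 0 with H > 0: 1.08 - 0.0456P = 0, so P* = 1.08/0.0456 = 23.7.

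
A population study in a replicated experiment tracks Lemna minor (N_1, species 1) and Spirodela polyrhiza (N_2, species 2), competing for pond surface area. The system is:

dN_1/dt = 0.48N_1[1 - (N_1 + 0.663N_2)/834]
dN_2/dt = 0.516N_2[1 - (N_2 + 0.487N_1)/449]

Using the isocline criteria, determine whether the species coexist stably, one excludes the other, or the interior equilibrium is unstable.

stable coexistence

Compare the nullcline intercepts: K1/α12 = 834/0.663 = 1260 > K2 = 449; K2/α21 = 449/0.487 = 922 > K1 = 834.
Since both inequalities hold, each species can invade when rare, so the interior equilibrium is stable.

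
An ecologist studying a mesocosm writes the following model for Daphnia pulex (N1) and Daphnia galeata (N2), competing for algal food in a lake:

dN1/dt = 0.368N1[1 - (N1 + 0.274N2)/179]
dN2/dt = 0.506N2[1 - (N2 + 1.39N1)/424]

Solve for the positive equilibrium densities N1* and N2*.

N1* ≈ 101, N2* ≈ 283

Setting both brackets to zero gives the nullclines N1 + 0.274N2 = 179 and 1.39N1 + N2 = 424.
Substituting N2 = 424 - 1.39N1 into the first: N1(1 - 0.274·1.39) = 179 - 0.274·424.
So N1* = 62.8/0.619 = 101, and then N2* = 424 - 1.39·101 = 283.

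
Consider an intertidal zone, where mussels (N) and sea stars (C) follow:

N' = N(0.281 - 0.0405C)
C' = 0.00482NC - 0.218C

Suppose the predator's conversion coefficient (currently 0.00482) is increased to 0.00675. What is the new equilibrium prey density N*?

N* ≈ 32.3

At the interior fixed point, setting dC/dt = 0 with C > 0 fixes N* = (predator death rate)/(NC coefficient) — independent of the other coefficients.
With the change, N* = 0.218/0.00675 = 32.3; it falls from 45.2.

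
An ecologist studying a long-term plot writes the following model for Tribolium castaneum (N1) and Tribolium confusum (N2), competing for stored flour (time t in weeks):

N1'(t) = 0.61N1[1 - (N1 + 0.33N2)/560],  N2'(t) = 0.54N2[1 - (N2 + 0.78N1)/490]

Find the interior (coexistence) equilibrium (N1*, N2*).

Setting both brackets to zero gives the nullclines N1 + 0.33N2 = 560 and 0.78N1 + N2 = 490.
Substituting N2 = 490 - 0.78N1 into the first: N1(1 - 0.33·0.78) = 560 - 0.33·490.
So N1* = 398/0.743 = 536, and then N2* = 490 - 0.78·536 = 71.6.

N1* ≈ 536, N2* ≈ 71.6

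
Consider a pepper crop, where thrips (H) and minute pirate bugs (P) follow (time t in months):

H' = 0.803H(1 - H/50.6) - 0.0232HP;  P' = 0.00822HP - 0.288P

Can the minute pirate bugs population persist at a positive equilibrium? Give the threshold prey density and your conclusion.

The predator equation gives dP/dt > 0 only when H > 0.288/0.00822 = 35.
Without the predator, H → K = 50.6. Since 50.6 > 35, the predator can invade and persist.

Threshold H = 35; K > 35, so yes, the predator persists.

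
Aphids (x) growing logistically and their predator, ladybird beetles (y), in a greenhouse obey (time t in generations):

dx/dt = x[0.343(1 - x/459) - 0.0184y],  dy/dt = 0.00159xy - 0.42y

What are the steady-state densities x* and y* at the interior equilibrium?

From dy/dt = 0 with y > 0: 0.00159x* = 0.42, so x* = 264.
Substitute into dx/dt = 0: 0.343(1 - 264/459) = 0.0184y*.
The bracket is 0.425, giving y* = 0.146/0.0184 = 7.91.

x* ≈ 264, y* ≈ 7.91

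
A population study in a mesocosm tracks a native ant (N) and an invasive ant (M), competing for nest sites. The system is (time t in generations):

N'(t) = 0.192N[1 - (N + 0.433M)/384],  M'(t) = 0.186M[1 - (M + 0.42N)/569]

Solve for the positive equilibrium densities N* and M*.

N* ≈ 168, M* ≈ 498

Setting both brackets to zero gives the nullclines N + 0.433M = 384 and 0.42N + M = 569.
Substituting M = 569 - 0.42N into the first: N(1 - 0.433·0.42) = 384 - 0.433·569.
So N* = 138/0.818 = 168, and then M* = 569 - 0.42·168 = 498.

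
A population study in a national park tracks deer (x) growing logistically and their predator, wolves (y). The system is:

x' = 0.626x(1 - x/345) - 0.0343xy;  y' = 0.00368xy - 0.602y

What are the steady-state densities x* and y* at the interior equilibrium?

x* ≈ 164, y* ≈ 9.6

From dy/dt = 0 with y > 0: 0.00368x* = 0.602, so x* = 164.
Substitute into dx/dt = 0: 0.626(1 - 164/345) = 0.0343y*.
The bracket is 0.526, giving y* = 0.329/0.0343 = 9.6.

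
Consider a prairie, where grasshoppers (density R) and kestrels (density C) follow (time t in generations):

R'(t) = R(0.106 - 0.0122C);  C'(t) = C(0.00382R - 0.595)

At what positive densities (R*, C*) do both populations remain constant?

R* ≈ 156, C* ≈ 8.69

Set dC/dt = 0 with C > 0: 0.00382R - 0.595 = 0, so R* = 0.595/0.00382 = 156.
Set dR/dt = 0 with R > 0: 0.106 - 0.0122C = 0, so C* = 0.106/0.0122 = 8.69.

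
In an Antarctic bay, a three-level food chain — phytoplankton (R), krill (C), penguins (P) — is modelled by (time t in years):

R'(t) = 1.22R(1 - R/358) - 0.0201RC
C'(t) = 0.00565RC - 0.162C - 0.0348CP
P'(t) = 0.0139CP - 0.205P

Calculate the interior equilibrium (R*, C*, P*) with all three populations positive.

R* ≈ 271, C* ≈ 14.7, P* ≈ 39.3

From dP/dt = 0: 0.0139C* = 0.205, so C* = 14.7.
From dR/dt = 0: 1.22(1 - R*/358) = 0.0201·14.7, giving R* = 358·(1 - 0.243) = 271.
From dC/dt = 0: 0.00565·271 - 0.162 = 0.0348P*, so P* = 1.37/0.0348 = 39.3.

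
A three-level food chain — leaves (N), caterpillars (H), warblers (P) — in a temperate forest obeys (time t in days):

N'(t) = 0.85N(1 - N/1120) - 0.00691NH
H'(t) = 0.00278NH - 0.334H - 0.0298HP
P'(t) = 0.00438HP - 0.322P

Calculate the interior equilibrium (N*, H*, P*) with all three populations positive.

N* ≈ 451, H* ≈ 73.5, P* ≈ 30.8

From dP/dt = 0: 0.00438H* = 0.322, so H* = 73.5.
From dN/dt = 0: 0.85(1 - N*/1120) = 0.00691·73.5, giving N* = 1120·(1 - 0.598) = 451.
From dH/dt = 0: 0.00278·451 - 0.334 = 0.0298P*, so P* = 0.919/0.0298 = 30.8.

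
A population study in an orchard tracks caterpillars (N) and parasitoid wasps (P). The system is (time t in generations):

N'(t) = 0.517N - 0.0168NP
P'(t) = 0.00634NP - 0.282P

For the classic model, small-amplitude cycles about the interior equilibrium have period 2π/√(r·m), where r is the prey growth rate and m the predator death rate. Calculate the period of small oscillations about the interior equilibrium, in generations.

T ≈ 16.5 generations

Here r = 0.517 and m = 0.282, so r·m = 0.146.
ω = √0.146 = 0.382 per generation, hence T = 2π/ω ≈ 16.5 generations.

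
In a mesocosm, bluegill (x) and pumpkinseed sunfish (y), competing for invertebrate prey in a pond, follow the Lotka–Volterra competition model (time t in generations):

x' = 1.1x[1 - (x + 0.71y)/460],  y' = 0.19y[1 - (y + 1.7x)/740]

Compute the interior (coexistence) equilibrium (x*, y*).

Setting both brackets to zero gives the nullclines x + 0.71y = 460 and 1.7x + y = 740.
Substituting y = 740 - 1.7x into the first: x(1 - 0.71·1.7) = 460 - 0.71·740.
So x* = -65.4/-0.207 = 316, and then y* = 740 - 1.7·316 = 203.

x* ≈ 316, y* ≈ 203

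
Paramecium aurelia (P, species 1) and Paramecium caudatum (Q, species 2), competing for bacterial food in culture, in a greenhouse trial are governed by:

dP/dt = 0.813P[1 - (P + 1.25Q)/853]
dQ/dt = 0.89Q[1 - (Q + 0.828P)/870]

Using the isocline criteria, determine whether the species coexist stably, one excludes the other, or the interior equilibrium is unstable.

species 2 excludes species 1

Compare the nullcline intercepts: K1/α12 = 853/1.25 = 682 < K2 = 870; K2/α21 = 870/0.828 = 1050 > K1 = 853.
Since the inequalities point opposite ways, species 2 can invade but species 1 cannot.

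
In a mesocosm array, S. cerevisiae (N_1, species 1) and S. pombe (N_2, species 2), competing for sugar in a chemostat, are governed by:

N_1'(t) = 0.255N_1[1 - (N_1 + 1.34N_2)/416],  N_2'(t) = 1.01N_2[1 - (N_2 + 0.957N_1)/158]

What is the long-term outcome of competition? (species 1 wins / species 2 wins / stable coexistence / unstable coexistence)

species 1 excludes species 2

Compare the nullcline intercepts: K1/α12 = 416/1.34 = 310 > K2 = 158; K2/α21 = 158/0.957 = 165 < K1 = 416.
Since the inequalities point opposite ways, species 1 can invade but species 2 cannot.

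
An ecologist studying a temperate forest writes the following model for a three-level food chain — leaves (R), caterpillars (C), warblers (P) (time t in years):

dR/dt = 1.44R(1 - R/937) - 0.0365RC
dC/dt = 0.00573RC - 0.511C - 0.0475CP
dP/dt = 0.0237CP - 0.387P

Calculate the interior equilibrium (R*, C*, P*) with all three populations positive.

From dP/dt = 0: 0.0237C* = 0.387, so C* = 16.3.
From dR/dt = 0: 1.44(1 - R*/937) = 0.0365·16.3, giving R* = 937·(1 - 0.414) = 549.
From dC/dt = 0: 0.00573·549 - 0.511 = 0.0475P*, so P* = 2.64/0.0475 = 55.5.

R* ≈ 549, C* ≈ 16.3, P* ≈ 55.5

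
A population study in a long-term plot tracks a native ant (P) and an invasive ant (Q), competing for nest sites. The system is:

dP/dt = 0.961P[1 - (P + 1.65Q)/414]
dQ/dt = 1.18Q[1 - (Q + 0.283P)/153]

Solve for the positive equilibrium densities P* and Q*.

P* ≈ 303, Q* ≈ 67.2

Setting both brackets to zero gives the nullclines P + 1.65Q = 414 and 0.283P + Q = 153.
Substituting Q = 153 - 0.283P into the first: P(1 - 1.65·0.283) = 414 - 1.65·153.
So P* = 162/0.533 = 303, and then Q* = 153 - 0.283·303 = 67.2.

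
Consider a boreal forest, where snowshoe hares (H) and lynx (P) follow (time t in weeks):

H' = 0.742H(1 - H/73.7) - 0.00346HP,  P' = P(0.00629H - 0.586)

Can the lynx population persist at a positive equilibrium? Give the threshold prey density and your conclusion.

The predator equation gives dP/dt > 0 only when H > 0.586/0.00629 = 93.2.
Without the predator, H → K = 73.7. Since 73.7 < 93.2, the predator cannot invade.

Threshold H = 93.2; K < 93.2, so no, the predator goes extinct.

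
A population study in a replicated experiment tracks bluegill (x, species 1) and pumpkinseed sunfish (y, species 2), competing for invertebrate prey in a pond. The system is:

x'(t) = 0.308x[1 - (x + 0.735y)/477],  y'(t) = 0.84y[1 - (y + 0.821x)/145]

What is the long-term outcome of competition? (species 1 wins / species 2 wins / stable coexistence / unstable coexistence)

Compare the nullcline intercepts: K1/α12 = 477/0.735 = 649 > K2 = 145; K2/α21 = 145/0.821 = 177 < K1 = 477.
Since the inequalities point opposite ways, species 1 can invade but species 2 cannot.

species 1 excludes species 2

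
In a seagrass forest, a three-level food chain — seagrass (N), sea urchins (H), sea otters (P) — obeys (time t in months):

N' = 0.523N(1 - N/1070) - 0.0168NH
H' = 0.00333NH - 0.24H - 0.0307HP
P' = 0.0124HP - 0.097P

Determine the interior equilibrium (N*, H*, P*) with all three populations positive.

From dP/dt = 0: 0.0124H* = 0.097, so H* = 7.82.
From dN/dt = 0: 0.523(1 - N*/1070) = 0.0168·7.82, giving N* = 1070·(1 - 0.251) = 801.
From dH/dt = 0: 0.00333·801 - 0.24 = 0.0307P*, so P* = 2.43/0.0307 = 79.1.

N* ≈ 801, H* ≈ 7.82, P* ≈ 79.1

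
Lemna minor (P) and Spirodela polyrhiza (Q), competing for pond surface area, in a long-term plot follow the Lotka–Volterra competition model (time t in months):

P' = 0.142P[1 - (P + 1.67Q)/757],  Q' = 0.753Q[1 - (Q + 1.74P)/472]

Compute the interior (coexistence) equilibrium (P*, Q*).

Setting both brackets to zero gives the nullclines P + 1.67Q = 757 and 1.74P + Q = 472.
Substituting Q = 472 - 1.74P into the first: P(1 - 1.67·1.74) = 757 - 1.67·472.
So P* = -31.2/-1.91 = 16.4, and then Q* = 472 - 1.74·16.4 = 443.

P* ≈ 16.4, Q* ≈ 443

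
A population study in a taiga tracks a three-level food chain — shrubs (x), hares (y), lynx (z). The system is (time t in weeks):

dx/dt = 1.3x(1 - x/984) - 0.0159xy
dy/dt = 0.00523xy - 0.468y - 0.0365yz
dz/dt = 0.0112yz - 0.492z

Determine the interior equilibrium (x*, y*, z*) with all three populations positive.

From dz/dt = 0: 0.0112y* = 0.492, so y* = 43.9.
From dx/dt = 0: 1.3(1 - x*/984) = 0.0159·43.9, giving x* = 984·(1 - 0.537) = 455.
From dy/dt = 0: 0.00523·455 - 0.468 = 0.0365z*, so z* = 1.91/0.0365 = 52.4.

x* ≈ 455, y* ≈ 43.9, z* ≈ 52.4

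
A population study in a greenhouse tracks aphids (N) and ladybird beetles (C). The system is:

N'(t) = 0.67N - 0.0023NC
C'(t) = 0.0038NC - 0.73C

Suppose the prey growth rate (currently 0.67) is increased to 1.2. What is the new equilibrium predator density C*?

At the interior fixed point, setting dN/dt = 0 with N > 0 fixes C* = (prey growth rate)/(NC coefficient) — independent of the other coefficients.
With the change, C* = 1.2/0.0023 = 522; it rises from 291.

C* ≈ 522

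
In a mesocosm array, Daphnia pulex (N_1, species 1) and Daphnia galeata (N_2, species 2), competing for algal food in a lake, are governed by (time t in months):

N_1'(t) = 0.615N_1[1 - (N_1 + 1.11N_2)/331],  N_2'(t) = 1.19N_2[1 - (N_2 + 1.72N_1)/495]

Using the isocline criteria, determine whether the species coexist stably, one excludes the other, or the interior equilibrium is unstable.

Compare the nullcline intercepts: K1/α12 = 331/1.11 = 298 < K2 = 495; K2/α21 = 495/1.72 = 288 < K1 = 331.
Since both are reversed, neither can invade when rare; the interior point is a saddle.

unstable coexistence (outcome depends on initial conditions)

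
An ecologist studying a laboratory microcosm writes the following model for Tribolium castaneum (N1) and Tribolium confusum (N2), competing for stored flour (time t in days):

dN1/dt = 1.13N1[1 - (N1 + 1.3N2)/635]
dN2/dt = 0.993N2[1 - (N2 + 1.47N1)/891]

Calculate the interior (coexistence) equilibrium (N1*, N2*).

Setting both brackets to zero gives the nullclines N1 + 1.3N2 = 635 and 1.47N1 + N2 = 891.
Substituting N2 = 891 - 1.47N1 into the first: N1(1 - 1.3·1.47) = 635 - 1.3·891.
So N1* = -523/-0.911 = 574, and then N2* = 891 - 1.47·574 = 46.6.

N1* ≈ 574, N2* ≈ 46.6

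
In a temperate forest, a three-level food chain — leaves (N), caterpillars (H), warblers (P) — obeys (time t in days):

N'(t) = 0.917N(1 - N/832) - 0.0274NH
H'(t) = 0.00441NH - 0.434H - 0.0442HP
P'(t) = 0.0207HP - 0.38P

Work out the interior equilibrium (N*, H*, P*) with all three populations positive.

From dP/dt = 0: 0.0207H* = 0.38, so H* = 18.4.
From dN/dt = 0: 0.917(1 - N*/832) = 0.0274·18.4, giving N* = 832·(1 - 0.549) = 376.
From dH/dt = 0: 0.00441·376 - 0.434 = 0.0442P*, so P* = 1.22/0.0442 = 27.7.

N* ≈ 376, H* ≈ 18.4, P* ≈ 27.7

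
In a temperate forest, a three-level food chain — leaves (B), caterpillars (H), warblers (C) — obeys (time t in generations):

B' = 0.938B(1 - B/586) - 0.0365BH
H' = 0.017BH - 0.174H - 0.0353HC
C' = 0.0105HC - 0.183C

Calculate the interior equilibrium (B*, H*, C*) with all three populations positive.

B* ≈ 189, H* ≈ 17.4, C* ≈ 85.9

From dC/dt = 0: 0.0105H* = 0.183, so H* = 17.4.
From dB/dt = 0: 0.938(1 - B*/586) = 0.0365·17.4, giving B* = 586·(1 - 0.678) = 189.
From dH/dt = 0: 0.017·189 - 0.174 = 0.0353C*, so C* = 3.03/0.0353 = 85.9.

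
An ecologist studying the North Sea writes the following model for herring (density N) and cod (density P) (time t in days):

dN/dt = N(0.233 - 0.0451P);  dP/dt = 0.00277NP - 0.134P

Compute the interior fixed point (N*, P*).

N* ≈ 48.4, P* ≈ 5.17

Set dP/dt = 0 with P > 0: 0.00277N - 0.134 = 0, so N* = 0.134/0.00277 = 48.4.
Set dN/dt = 0 with N > 0: 0.233 - 0.0451P = 0, so P* = 0.233/0.0451 = 5.17.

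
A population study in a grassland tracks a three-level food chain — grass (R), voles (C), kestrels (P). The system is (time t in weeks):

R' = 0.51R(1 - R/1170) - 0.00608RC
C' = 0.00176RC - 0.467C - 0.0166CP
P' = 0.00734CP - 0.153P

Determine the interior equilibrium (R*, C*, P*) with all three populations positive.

From dP/dt = 0: 0.00734C* = 0.153, so C* = 20.8.
From dR/dt = 0: 0.51(1 - R*/1170) = 0.00608·20.8, giving R* = 1170·(1 - 0.249) = 879.
From dC/dt = 0: 0.00176·879 - 0.467 = 0.0166P*, so P* = 1.08/0.0166 = 65.1.

R* ≈ 879, C* ≈ 20.8, P* ≈ 65.1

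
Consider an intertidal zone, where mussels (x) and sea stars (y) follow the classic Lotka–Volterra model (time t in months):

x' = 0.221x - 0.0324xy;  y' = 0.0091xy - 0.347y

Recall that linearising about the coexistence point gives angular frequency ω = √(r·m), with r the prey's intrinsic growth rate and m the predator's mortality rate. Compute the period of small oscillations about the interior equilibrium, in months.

Here r = 0.221 and m = 0.347, so r·m = 0.0767.
ω = √0.0767 = 0.277 per month, hence T = 2π/ω ≈ 22.7 months.

T ≈ 22.7 months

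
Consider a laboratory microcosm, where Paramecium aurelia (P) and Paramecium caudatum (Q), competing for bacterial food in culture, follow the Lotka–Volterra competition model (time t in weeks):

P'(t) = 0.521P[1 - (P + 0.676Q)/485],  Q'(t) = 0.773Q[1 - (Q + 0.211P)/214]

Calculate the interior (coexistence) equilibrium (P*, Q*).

P* ≈ 397, Q* ≈ 130

Setting both brackets to zero gives the nullclines P + 0.676Q = 485 and 0.211P + Q = 214.
Substituting Q = 214 - 0.211P into the first: P(1 - 0.676·0.211) = 485 - 0.676·214.
So P* = 340/0.857 = 397, and then Q* = 214 - 0.211·397 = 130.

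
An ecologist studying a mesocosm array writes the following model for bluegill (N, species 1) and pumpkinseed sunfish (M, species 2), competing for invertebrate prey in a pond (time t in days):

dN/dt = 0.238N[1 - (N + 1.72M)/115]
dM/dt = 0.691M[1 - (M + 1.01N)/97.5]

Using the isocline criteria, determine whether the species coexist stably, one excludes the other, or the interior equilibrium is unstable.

unstable coexistence (outcome depends on initial conditions)

Compare the nullcline intercepts: K1/α12 = 115/1.72 = 66.9 < K2 = 97.5; K2/α21 = 97.5/1.01 = 96.5 < K1 = 115.
Since both are reversed, neither can invade when rare; the interior point is a saddle.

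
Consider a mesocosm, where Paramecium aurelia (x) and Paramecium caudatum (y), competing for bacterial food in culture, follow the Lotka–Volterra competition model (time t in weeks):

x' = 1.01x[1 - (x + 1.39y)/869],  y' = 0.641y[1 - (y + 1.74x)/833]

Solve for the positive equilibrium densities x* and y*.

Setting both brackets to zero gives the nullclines x + 1.39y = 869 and 1.74x + y = 833.
Substituting y = 833 - 1.74x into the first: x(1 - 1.39·1.74) = 869 - 1.39·833.
So x* = -289/-1.42 = 204, and then y* = 833 - 1.74·204 = 479.

x* ≈ 204, y* ≈ 479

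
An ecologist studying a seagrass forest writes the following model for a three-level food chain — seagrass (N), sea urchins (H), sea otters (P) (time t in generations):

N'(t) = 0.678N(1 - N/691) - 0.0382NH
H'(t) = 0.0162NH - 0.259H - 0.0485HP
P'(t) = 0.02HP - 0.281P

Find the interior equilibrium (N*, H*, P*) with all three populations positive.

From dP/dt = 0: 0.02H* = 0.281, so H* = 14.1.
From dN/dt = 0: 0.678(1 - N*/691) = 0.0382·14.1, giving N* = 691·(1 - 0.792) = 144.
From dH/dt = 0: 0.0162·144 - 0.259 = 0.0485P*, so P* = 2.07/0.0485 = 42.8.

N* ≈ 144, H* ≈ 14.1, P* ≈ 42.8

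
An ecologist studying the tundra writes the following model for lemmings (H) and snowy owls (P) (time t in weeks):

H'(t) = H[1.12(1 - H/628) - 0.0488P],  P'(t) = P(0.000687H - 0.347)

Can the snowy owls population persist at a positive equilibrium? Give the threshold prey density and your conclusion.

The predator equation gives dP/dt > 0 only when H > 0.347/0.000687 = 505.
Without the predator, H → K = 628. Since 628 > 505, the predator can invade and persist.

Threshold H = 505; K > 505, so yes, the predator persists.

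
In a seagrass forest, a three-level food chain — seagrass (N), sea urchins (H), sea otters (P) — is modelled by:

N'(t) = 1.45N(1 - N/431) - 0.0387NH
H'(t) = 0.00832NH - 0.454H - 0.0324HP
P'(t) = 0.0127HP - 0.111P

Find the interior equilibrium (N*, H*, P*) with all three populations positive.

From dP/dt = 0: 0.0127H* = 0.111, so H* = 8.74.
From dN/dt = 0: 1.45(1 - N*/431) = 0.0387·8.74, giving N* = 431·(1 - 0.233) = 330.
From dH/dt = 0: 0.00832·330 - 0.454 = 0.0324P*, so P* = 2.3/0.0324 = 70.8.

N* ≈ 330, H* ≈ 8.74, P* ≈ 70.8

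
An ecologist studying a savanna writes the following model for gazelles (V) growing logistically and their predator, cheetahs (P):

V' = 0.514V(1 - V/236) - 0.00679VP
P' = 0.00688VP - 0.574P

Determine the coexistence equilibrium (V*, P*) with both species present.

V* ≈ 83.4, P* ≈ 48.9

From dP/dt = 0 with P > 0: 0.00688V* = 0.574, so V* = 83.4.
Substitute into dV/dt = 0: 0.514(1 - 83.4/236) = 0.00679P*.
The bracket is 0.646, giving P* = 0.332/0.00679 = 48.9.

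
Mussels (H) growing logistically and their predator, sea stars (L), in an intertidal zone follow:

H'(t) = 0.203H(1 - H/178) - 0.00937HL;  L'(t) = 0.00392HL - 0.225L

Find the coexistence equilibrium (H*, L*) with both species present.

H* ≈ 57.4, L* ≈ 14.7

From dL/dt = 0 with L > 0: 0.00392H* = 0.225, so H* = 57.4.
Substitute into dH/dt = 0: 0.203(1 - 57.4/178) = 0.00937L*.
The bracket is 0.678, giving L* = 0.138/0.00937 = 14.7.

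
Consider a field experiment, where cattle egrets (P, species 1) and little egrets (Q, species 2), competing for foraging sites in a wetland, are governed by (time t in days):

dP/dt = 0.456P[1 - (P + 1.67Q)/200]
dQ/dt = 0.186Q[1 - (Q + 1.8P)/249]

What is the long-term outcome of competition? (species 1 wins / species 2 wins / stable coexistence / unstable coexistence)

unstable coexistence (outcome depends on initial conditions)

Compare the nullcline intercepts: K1/α12 = 200/1.67 = 120 < K2 = 249; K2/α21 = 249/1.8 = 138 < K1 = 200.
Since both are reversed, neither can invade when rare; the interior point is a saddle.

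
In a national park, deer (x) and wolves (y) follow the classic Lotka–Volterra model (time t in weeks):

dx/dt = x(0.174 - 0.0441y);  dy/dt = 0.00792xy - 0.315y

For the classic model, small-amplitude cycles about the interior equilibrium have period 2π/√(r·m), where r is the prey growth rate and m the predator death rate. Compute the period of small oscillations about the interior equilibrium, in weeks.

T ≈ 26.8 weeks

Here r = 0.174 and m = 0.315, so r·m = 0.0548.
ω = √0.0548 = 0.234 per week, hence T = 2π/ω ≈ 26.8 weeks.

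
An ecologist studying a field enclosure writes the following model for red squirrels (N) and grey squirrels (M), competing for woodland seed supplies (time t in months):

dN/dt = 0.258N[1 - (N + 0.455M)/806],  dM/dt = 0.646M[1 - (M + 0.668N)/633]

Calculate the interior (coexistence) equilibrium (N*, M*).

Setting both brackets to zero gives the nullclines N + 0.455M = 806 and 0.668N + M = 633.
Substituting M = 633 - 0.668N into the first: N(1 - 0.455·0.668) = 806 - 0.455·633.
So N* = 518/0.696 = 744, and then M* = 633 - 0.668·744 = 136.

N* ≈ 744, M* ≈ 136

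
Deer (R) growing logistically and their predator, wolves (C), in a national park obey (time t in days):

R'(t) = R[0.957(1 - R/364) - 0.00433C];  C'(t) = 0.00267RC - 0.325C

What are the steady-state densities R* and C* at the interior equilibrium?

R* ≈ 122, C* ≈ 147

From dC/dt = 0 with C > 0: 0.00267R* = 0.325, so R* = 122.
Substitute into dR/dt = 0: 0.957(1 - 122/364) = 0.00433C*.
The bracket is 0.666, giving C* = 0.637/0.00433 = 147.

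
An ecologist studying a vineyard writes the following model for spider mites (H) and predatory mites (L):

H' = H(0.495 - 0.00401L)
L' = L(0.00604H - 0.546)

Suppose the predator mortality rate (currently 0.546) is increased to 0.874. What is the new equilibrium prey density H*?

H* ≈ 145

At the interior fixed point, setting dL/dt = 0 with L > 0 fixes H* = (predator death rate)/(HL coefficient) — independent of the other coefficients.
With the change, H* = 0.874/0.00604 = 145; it rises from 90.4.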